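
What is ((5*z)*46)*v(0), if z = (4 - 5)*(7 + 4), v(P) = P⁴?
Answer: 0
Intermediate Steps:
z = -11 (z = -1*11 = -11)
((5*z)*46)*v(0) = ((5*(-11))*46)*0⁴ = -55*46*0 = -2530*0 = 0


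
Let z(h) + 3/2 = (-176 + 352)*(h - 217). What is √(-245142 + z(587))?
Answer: 37*I*√526/2 ≈ 424.29*I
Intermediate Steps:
z(h) = -76387/2 + 176*h (z(h) = -3/2 + (-176 + 352)*(h - 217) = -3/2 + 176*(-217 + h) = -3/2 + (-38192 + 176*h) = -76387/2 + 176*h)
√(-245142 + z(587)) = √(-245142 + (-76387/2 + 176*587)) = √(-245142 + (-76387/2 + 103312)) = √(-245142 + 130237/2) = √(-360047/2) = 37*I*√526/2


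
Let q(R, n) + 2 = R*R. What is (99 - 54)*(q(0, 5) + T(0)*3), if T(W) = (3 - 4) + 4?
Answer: 315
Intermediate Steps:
T(W) = 3 (T(W) = -1 + 4 = 3)
q(R, n) = -2 + R² (q(R, n) = -2 + R*R = -2 + R²)
(99 - 54)*(q(0, 5) + T(0)*3) = (99 - 54)*((-2 + 0²) + 3*3) = 45*((-2 + 0) + 9) = 45*(-2 + 9) = 45*7 = 315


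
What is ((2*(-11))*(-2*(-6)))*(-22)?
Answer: 5808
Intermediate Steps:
((2*(-11))*(-2*(-6)))*(-22) = -22*12*(-22) = -264*(-22) = 5808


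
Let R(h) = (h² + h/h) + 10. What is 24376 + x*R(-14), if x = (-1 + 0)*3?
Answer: 23755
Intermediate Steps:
x = -3 (x = -1*3 = -3)
R(h) = 11 + h² (R(h) = (h² + 1) + 10 = (1 + h²) + 10 = 11 + h²)
24376 + x*R(-14) = 24376 - 3*(11 + (-14)²) = 24376 - 3*(11 + 196) = 24376 - 3*207 = 24376 - 621 = 23755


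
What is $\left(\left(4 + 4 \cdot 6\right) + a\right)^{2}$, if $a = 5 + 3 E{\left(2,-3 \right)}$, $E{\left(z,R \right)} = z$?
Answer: $1521$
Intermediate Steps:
$a = 11$ ($a = 5 + 3 \cdot 2 = 5 + 6 = 11$)
$\left(\left(4 + 4 \cdot 6\right) + a\right)^{2} = \left(\left(4 + 4 \cdot 6\right) + 11\right)^{2} = \left(\left(4 + 24\right) + 11\right)^{2} = \left(28 + 11\right)^{2} = 39^{2} = 1521$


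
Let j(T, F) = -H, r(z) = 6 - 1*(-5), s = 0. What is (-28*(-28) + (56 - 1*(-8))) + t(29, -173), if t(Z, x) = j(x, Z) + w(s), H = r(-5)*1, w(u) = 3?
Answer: 840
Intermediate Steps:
r(z) = 11 (r(z) = 6 + 5 = 11)
H = 11 (H = 11*1 = 11)
j(T, F) = -11 (j(T, F) = -1*11 = -11)
t(Z, x) = -8 (t(Z, x) = -11 + 3 = -8)
(-28*(-28) + (56 - 1*(-8))) + t(29, -173) = (-28*(-28) + (56 - 1*(-8))) - 8 = (784 + (56 + 8)) - 8 = (784 + 64) - 8 = 848 - 8 = 840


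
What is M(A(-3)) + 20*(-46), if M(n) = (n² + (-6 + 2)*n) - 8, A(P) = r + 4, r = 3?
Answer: -907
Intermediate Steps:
A(P) = 7 (A(P) = 3 + 4 = 7)
M(n) = -8 + n² - 4*n (M(n) = (n² - 4*n) - 8 = -8 + n² - 4*n)
M(A(-3)) + 20*(-46) = (-8 + 7² - 4*7) + 20*(-46) = (-8 + 49 - 28) - 920 = 13 - 920 = -907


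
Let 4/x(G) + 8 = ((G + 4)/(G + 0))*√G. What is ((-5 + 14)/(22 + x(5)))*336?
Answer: 3854088/27179 + 27216*√5/27179 ≈ 144.04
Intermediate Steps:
x(G) = 4/(-8 + (4 + G)/√G) (x(G) = 4/(-8 + ((G + 4)/(G + 0))*√G) = 4/(-8 + ((4 + G)/G)*√G) = 4/(-8 + (4 + G)/√G))
((-5 + 14)/(22 + x(5)))*336 = ((-5 + 14)/(22 + 4*5/(5^(3/2) - 8*5 + 4*√5)))*336 = (9/(22 + 4*5/(5*√5 - 40 + 4*√5)))*336 = (9/(22 + 4*5/(-40 + 9*√5)))*336 = (9/(22 + 20/(-40 + 9*√5)))*336 = 3024/(22 + 20/(-40 + 9*√5))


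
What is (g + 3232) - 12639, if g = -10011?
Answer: -19418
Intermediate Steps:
(g + 3232) - 12639 = (-10011 + 3232) - 12639 = -6779 - 12639 = -19418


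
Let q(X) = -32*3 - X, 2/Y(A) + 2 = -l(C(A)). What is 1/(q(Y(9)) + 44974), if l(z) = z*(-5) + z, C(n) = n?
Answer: 17/762925 ≈ 2.2283e-5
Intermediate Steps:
l(z) = -4*z (l(z) = -5*z + z = -4*z)
Y(A) = 2/(-2 + 4*A) (Y(A) = 2/(-2 - (-4)*A) = 2/(-2 + 4*A))
q(X) = -96 - X
1/(q(Y(9)) + 44974) = 1/((-96 - 1/(-1 + 2*9)) + 44974) = 1/((-96 - 1/(-1 + 18)) + 44974) = 1/((-96 - 1/17) + 44974) = 1/(-1633/17 + 44974) = 1/(762925/17) = 17/762925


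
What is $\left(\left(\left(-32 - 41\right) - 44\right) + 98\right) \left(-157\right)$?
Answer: $2983$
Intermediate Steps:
$\left(\left(\left(-32 - 41\right) - 44\right) + 98\right) \left(-157\right) = \left(\left(-73 - 44\right) + 98\right) \left(-157\right) = \left(-117 + 98\right) \left(-157\right) = \left(-19\right) \left(-157\right) = 2983$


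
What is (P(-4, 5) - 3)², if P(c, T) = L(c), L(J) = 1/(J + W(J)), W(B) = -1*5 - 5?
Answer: 1849/196 ≈ 9.4337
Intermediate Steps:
W(B) = -10 (W(B) = -5 - 5 = -10)
L(J) = 1/(-10 + J) (L(J) = 1/(J - 10) = 1/(-10 + J))
P(c, T) = 1/(-10 + c)
(P(-4, 5) - 3)² = (1/(-10 - 4) - 3)² = (1/(-14) - 3)² = (-1/14 - 3)² = (-43/14)² = 1849/196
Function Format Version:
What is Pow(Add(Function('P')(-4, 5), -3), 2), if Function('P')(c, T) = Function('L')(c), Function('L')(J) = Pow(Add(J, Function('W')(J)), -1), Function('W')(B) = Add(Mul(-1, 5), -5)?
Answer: Rational(1849, 196) ≈ 9.4337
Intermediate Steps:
Function('W')(B) = -10 (Function('W')(B) = Add(-5, -5) = -10)
Function('L')(J) = Pow(Add(-10, J), -1) (Function('L')(J) = Pow(Add(J, -10), -1) = Pow(Add(-10, J), -1))
Function('P')(c, T) = Pow(Add(-10, c), -1)
Pow(Add(Function('P')(-4, 5), -3), 2) = Pow(Add(Pow(Add(-10, -4), -1), -3), 2) = Pow(Add(Pow(-14, -1), -3), 2) = Pow(Add(Rational(-1, 14), -3), 2) = Pow(Rational(-43, 14), 2) = Rational(1849, 196)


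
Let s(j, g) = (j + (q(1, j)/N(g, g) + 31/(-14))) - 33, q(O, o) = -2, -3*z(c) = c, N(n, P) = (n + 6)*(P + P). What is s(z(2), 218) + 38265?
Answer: 800059003/20928 ≈ 38229.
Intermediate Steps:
N(n, P) = 2*P*(6 + n) (N(n, P) = (6 + n)*(2*P) = 2*P*(6 + n))
z(c) = -c/3
s(j, g) = -493/14 + j - 1/(g*(6 + g)) (s(j, g) = (j + (-2*1/(2*g*(6 + g)) + 31/(-14))) - 33 = (j + (-1/(g*(6 + g)) + 31*(-1/14))) - 33 = (j + (-1/(g*(6 + g)) - 31/14)) - 33 = (j + (-31/14 - 1/(g*(6 + g)))) - 33 = (-31/14 + j - 1/(g*(6 + g))) - 33 = -493/14 + j - 1/(g*(6 + g)))
s(z(2), 218) + 38265 = (1/14)*(-14 + 218*(-493 + 14*(-1/3*2))*(6 + 218))/(218*(6 + 218)) + 38265 = (1/14)*(1/218)*(-14 + 218*(-493 + 14*(-2/3))*224)/224 + 38265 = (1/14)*(1/218)*(1/224)*(-14 + 218*(-493 - 28/3)*224) + 38265 = (1/14)*(1/218)*(1/224)*(-14 + 218*(-1507/3)*224) + 38265 = (1/14)*(1/218)*(1/224)*(-14 - 73589824/3) + 38265 = (1/14)*(1/218)*(1/224)*(-73589866/3) + 38265 = -750917/20928 + 38265 = 800059003/20928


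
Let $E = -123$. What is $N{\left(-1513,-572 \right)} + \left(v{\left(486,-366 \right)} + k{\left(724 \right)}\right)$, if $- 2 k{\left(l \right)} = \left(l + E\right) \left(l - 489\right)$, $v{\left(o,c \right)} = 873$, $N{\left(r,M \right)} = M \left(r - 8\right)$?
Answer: $\frac{1600535}{2} \approx 8.0027 \cdot 10^{5}$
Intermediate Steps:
$N{\left(r,M \right)} = M \left(-8 + r\right)$
$k{\left(l \right)} = - \frac{\left(-489 + l\right) \left(-123 + l\right)}{2}$ ($k{\left(l \right)} = - \frac{\left(l - 123\right) \left(l - 489\right)}{2} = - \frac{\left(-123 + l\right) \left(-489 + l\right)}{2} = - \frac{\left(-489 + l\right) \left(-123 + l\right)}{2}$)
$N{\left(-1513,-572 \right)} + \left(v{\left(486,-366 \right)} + k{\left(724 \right)}\right) = - 572 \left(-8 - 1513\right) + \left(873 - \left(- \frac{382941}{2} + 262088\right)\right) = \left(-572\right) \left(-1521\right) + \left(873 - \frac{141235}{2}\right) = 870012 + \left(873 - \frac{141235}{2}\right) = 870012 - \frac{139489}{2} = \frac{1600535}{2}$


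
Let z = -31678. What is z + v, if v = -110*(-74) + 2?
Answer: -23536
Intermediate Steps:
v = 8142 (v = 8140 + 2 = 8142)
z + v = -31678 + 8142 = -23536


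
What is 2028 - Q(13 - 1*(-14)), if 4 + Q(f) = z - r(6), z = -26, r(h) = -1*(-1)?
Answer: 2059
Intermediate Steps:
r(h) = 1
Q(f) = -31 (Q(f) = -4 + (-26 - 1*1) = -4 + (-26 - 1) = -4 - 27 = -31)
2028 - Q(13 - 1*(-14)) = 2028 - 1*(-31) = 2028 + 31 = 2059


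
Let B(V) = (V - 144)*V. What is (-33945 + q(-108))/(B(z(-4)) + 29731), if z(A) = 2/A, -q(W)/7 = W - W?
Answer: -135780/119213 ≈ -1.1390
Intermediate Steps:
q(W) = 0 (q(W) = -7*(W - W) = -7*0 = 0)
B(V) = V*(-144 + V) (B(V) = (-144 + V)*V = V*(-144 + V))
(-33945 + q(-108))/(B(z(-4)) + 29731) = (-33945 + 0)/((2/(-4))*(-144 + 2/(-4)) + 29731) = -33945/((2*(-¼))*(-144 + 2*(-¼)) + 29731) = -33945/(-(-144 - ½)/2 + 29731) = -33945/(-½*(-289/2) + 29731) = -33945/(289/4 + 29731) = -33945/119213/4 = -33945*4/119213 = -135780/119213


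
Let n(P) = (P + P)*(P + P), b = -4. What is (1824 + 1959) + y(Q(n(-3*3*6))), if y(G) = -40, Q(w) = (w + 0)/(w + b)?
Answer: 3743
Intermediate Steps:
n(P) = 4*P**2 (n(P) = (2*P)*(2*P) = 4*P**2)
Q(w) = w/(-4 + w) (Q(w) = (w + 0)/(w - 4) = w/(-4 + w))
(1824 + 1959) + y(Q(n(-3*3*6))) = (1824 + 1959) - 40 = 3783 - 40 = 3743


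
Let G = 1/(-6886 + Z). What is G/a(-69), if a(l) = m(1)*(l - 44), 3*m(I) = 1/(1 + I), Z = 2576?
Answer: 3/243515 ≈ 1.2320e-5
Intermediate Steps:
m(I) = 1/(3*(1 + I))
G = -1/4310 (G = 1/(-6886 + 2576) = 1/(-4310) = -1/4310 ≈ -0.00023202)
a(l) = -22/3 + l/6 (a(l) = (1/(3*(1 + 1)))*(l - 44) = ((1/3)/2)*(-44 + l) = ((1/3)*(1/2))*(-44 + l) = (-44 + l)/6 = -22/3 + l/6)
G/a(-69) = -1/(4310*(-22/3 + (1/6)*(-69))) = -1/(4310*(-22/3 - 23/2)) = -1/(4310*(-113/6)) = -1/4310*(-6/113) = 3/243515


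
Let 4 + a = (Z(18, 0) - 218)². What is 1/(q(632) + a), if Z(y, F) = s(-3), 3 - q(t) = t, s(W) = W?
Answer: 1/48208 ≈ 2.0743e-5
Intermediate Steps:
q(t) = 3 - t
Z(y, F) = -3
a = 48837 (a = -4 + (-3 - 218)² = -4 + (-221)² = -4 + 48841 = 48837)
1/(q(632) + a) = 1/((3 - 1*632) + 48837) = 1/((3 - 632) + 48837) = 1/(-629 + 48837) = 1/48208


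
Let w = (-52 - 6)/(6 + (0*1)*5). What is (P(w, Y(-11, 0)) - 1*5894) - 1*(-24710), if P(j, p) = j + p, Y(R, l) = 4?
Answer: 56431/3 ≈ 18810.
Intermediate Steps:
w = -29/3 (w = -58/(6 + 0*5) = -58/(6 + 0) = -58/6 = -58*⅙ = -29/3 ≈ -9.6667)
(P(w, Y(-11, 0)) - 1*5894) - 1*(-24710) = ((-29/3 + 4) - 1*5894) - 1*(-24710) = (-17/3 - 5894) + 24710 = -17699/3 + 24710 = 56431/3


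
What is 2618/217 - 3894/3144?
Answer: 175857/16244 ≈ 10.826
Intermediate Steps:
2618/217 - 3894/3144 = 2618*(1/217) - 3894*1/3144 = 374/31 - 649/524 = 175857/16244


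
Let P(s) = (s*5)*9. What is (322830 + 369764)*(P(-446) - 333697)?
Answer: -245016901598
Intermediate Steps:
P(s) = 45*s (P(s) = (5*s)*9 = 45*s)
(322830 + 369764)*(P(-446) - 333697) = (322830 + 369764)*(45*(-446) - 333697) = 692594*(-20070 - 333697) = 692594*(-353767) = -245016901598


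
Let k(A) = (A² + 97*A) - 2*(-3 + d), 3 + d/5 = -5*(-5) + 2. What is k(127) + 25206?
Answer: 53420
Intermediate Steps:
d = 120 (d = -15 + 5*(-5*(-5) + 2) = -15 + 5*(25 + 2) = -15 + 5*27 = -15 + 135 = 120)
k(A) = -234 + A² + 97*A (k(A) = (A² + 97*A) - 2*(-3 + 120) = (A² + 97*A) - 2*117 = (A² + 97*A) - 234 = -234 + A² + 97*A)
k(127) + 25206 = (-234 + 127² + 97*127) + 25206 = (-234 + 16129 + 12319) + 25206 = 28214 + 25206 = 53420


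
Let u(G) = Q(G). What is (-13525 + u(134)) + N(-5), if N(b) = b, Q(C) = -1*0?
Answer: -13530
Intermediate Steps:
Q(C) = 0
u(G) = 0
(-13525 + u(134)) + N(-5) = (-13525 + 0) - 5 = -13525 - 5 = -13530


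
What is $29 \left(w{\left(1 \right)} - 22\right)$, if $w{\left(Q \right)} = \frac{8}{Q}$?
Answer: $-406$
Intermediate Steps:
$29 \left(w{\left(1 \right)} - 22\right) = 29 \left(\frac{8}{1} - 22\right) = 29 \left(8 \cdot 1 - 22\right) = 29 \left(8 - 22\right) = 29 \left(-14\right) = -406$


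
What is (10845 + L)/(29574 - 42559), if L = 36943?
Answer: -47788/12985 ≈ -3.6802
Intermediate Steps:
(10845 + L)/(29574 - 42559) = (10845 + 36943)/(29574 - 42559) = 47788/(-12985) = 47788*(-1/12985) = -47788/12985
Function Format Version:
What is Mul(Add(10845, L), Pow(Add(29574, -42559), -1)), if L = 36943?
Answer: Rational(-47788, 12985) ≈ -3.6802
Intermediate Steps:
Mul(Add(10845, L), Pow(Add(29574, -42559), -1)) = Mul(Add(10845, 36943), Pow(Add(29574, -42559), -1)) = Mul(47788, Pow(-12985, -1)) = Mul(47788, Rational(-1, 12985)) = Rational(-47788, 12985)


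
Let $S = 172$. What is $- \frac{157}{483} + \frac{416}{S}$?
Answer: $\frac{43481}{20769} \approx 2.0936$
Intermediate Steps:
$- \frac{157}{483} + \frac{416}{S} = - \frac{157}{483} + \frac{416}{172} = \left(-157\right) \frac{1}{483} + 416 \cdot \frac{1}{172} = - \frac{157}{483} + \frac{104}{43} = \frac{43481}{20769}$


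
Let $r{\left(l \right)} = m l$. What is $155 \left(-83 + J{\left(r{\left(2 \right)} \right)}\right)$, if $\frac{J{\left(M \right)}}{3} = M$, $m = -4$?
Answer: $-16585$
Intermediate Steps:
$r{\left(l \right)} = - 4 l$
$J{\left(M \right)} = 3 M$
$155 \left(-83 + J{\left(r{\left(2 \right)} \right)}\right) = 155 \left(-83 + 3 \left(\left(-4\right) 2\right)\right) = 155 \left(-83 + 3 \left(-8\right)\right) = 155 \left(-83 - 24\right) = 155 \left(-107\right) = -16585$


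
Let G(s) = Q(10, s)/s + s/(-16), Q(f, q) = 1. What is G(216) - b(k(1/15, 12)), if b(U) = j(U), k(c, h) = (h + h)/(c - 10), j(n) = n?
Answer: -356575/32184 ≈ -11.079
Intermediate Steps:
k(c, h) = 2*h/(-10 + c) (k(c, h) = (2*h)/(-10 + c) = 2*h/(-10 + c))
b(U) = U
G(s) = 1/s - s/16 (G(s) = 1/s + s/(-16) = 1/s + s*(-1/16) = 1/s - s/16)
G(216) - b(k(1/15, 12)) = (1/216 - 1/16*216) - 2*12/(-10 + 1/15) = (1/216 - 27/2) - 2*12/(-10 + 1/15) = -2915/216 - 2*12/(-149/15) = -2915/216 - 2*12*(-15)/149 = -2915/216 - 1*(-360/149) = -2915/216 + 360/149 = -356575/32184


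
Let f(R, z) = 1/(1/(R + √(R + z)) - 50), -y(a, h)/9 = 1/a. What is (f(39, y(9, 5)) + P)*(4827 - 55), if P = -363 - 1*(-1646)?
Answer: 22674854578384/3703601 + 4772*√38/3703601 ≈ 6.1224e+6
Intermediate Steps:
y(a, h) = -9/a
P = 1283 (P = -363 + 1646 = 1283)
f(R, z) = 1/(-50 + 1/(R + √(R + z)))
(f(39, y(9, 5)) + P)*(4827 - 55) = ((-1*39 - √(39 - 9/9))/(-1 + 50*39 + 50*√(39 - 9/9)) + 1283)*(4827 - 55) = ((-39 - √(39 - 9*⅑))/(-1 + 1950 + 50*√(39 - 9*⅑)) + 1283)*4772 = ((-39 - √(39 - 1))/(-1 + 1950 + 50*√(39 - 1)) + 1283)*4772 = ((-39 - √38)/(-1 + 1950 + 50*√38) + 1283)*4772 = ((-39 - √38)/(1949 + 50*√38) + 1283)*4772 = (1283 + (-39 - √38)/(1949 + 50*√38))*4772 = 6122476 + 4772*(-39 - √38)/(1949 + 50*√38)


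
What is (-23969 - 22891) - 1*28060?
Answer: -74920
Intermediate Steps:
(-23969 - 22891) - 1*28060 = -46860 - 28060 = -74920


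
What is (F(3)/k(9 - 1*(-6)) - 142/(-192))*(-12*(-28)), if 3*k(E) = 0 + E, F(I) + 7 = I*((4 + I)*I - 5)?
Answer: 30037/10 ≈ 3003.7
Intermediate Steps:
F(I) = -7 + I*(-5 + I*(4 + I)) (F(I) = -7 + I*((4 + I)*I - 5) = -7 + I*(I*(4 + I) - 5) = -7 + I*(-5 + I*(4 + I)))
k(E) = E/3 (k(E) = (0 + E)/3 = E/3)
(F(3)/k(9 - 1*(-6)) - 142/(-192))*(-12*(-28)) = ((-7 + 3**3 - 5*3 + 4*3**2)/(((9 - 1*(-6))/3)) - 142/(-192))*(-12*(-28)) = ((-7 + 27 - 15 + 4*9)/(((9 + 6)/3)) - 142*(-1/192))*336 = ((-7 + 27 - 15 + 36)/(((1/3)*15)) + 71/96)*336 = (41/5 + 71/96)*336 = (4291/480)*336 = 30037/10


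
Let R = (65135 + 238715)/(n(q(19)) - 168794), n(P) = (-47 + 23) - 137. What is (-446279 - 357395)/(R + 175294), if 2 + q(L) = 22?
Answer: -13578474067/2961649392 ≈ -4.5848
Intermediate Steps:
q(L) = 20 (q(L) = -2 + 22 = 20)
n(P) = -161 (n(P) = -24 - 137 = -161)
R = -60770/33791 (R = (65135 + 238715)/(-161 - 168794) = 303850/(-168955) = 303850*(-1/168955) = -60770/33791 ≈ -1.7984)
(-446279 - 357395)/(R + 175294) = (-446279 - 357395)/(-60770/33791 + 175294) = -803674/5923298784/33791 = -803674*33791/5923298784 = -13578474067/2961649392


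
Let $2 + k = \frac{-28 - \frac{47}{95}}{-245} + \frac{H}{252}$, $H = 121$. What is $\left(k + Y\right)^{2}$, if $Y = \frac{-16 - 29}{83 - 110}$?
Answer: $\frac{48610107529}{702076410000} \approx 0.069238$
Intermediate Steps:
$Y = \frac{5}{3}$ ($Y = - \frac{45}{-27} = \left(-45\right) \left(- \frac{1}{27}\right) = \frac{5}{3} \approx 1.6667$)
$k = - \frac{1176023}{837900}$ ($k = -2 + \left(\frac{-28 - \frac{47}{95}}{-245} + \frac{121}{252}\right) = -2 + \left(\left(-28 - 47 \cdot \frac{1}{95}\right) \left(- \frac{1}{245}\right) + 121 \cdot \frac{1}{252}\right) = -2 + \left(\left(-28 - \frac{47}{95}\right) \left(- \frac{1}{245}\right) + \frac{121}{252}\right) = -2 + \left(\left(- \frac{2707}{95}\right) \left(- \frac{1}{245}\right) + \frac{121}{252}\right) = -2 + \left(\frac{2707}{23275} + \frac{121}{252}\right) = -2 + \frac{499777}{837900} = - \frac{1176023}{837900} \approx -1.4035$)
$\left(k + Y\right)^{2} = \left(- \frac{1176023}{837900} + \frac{5}{3}\right)^{2} = \left(\frac{220477}{837900}\right)^{2} = \frac{48610107529}{702076410000}$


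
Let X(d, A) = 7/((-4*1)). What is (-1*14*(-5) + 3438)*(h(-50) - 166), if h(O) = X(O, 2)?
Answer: -588467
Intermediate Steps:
X(d, A) = -7/4 (X(d, A) = 7/(-4) = 7*(-1/4) = -7/4)
h(O) = -7/4
(-1*14*(-5) + 3438)*(h(-50) - 166) = (-1*14*(-5) + 3438)*(-7/4 - 166) = (-14*(-5) + 3438)*(-671/4) = (70 + 3438)*(-671/4) = 3508*(-671/4) = -588467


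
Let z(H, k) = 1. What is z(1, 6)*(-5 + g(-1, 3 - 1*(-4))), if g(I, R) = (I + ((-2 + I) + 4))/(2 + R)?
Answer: -5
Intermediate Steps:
g(I, R) = (2 + 2*I)/(2 + R) (g(I, R) = (I + (2 + I))/(2 + R) = (2 + 2*I)/(2 + R))
z(1, 6)*(-5 + g(-1, 3 - 1*(-4))) = 1*(-5 + 2*(1 - 1)/(2 + (3 - 1*(-4)))) = 1*(-5 + 2*0/(2 + (3 + 4))) = 1*(-5 + 2*0/(2 + 7)) = 1*(-5 + 2*0/9) = 1*(-5 + 2*(1/9)*0) = 1*(-5 + 0) = 1*(-5) = -5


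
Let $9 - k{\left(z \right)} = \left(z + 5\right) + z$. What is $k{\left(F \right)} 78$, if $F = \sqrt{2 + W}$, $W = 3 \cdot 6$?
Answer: $312 - 312 \sqrt{5} \approx -385.65$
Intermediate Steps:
$W = 18$
$F = 2 \sqrt{5}$ ($F = \sqrt{2 + 18} = \sqrt{20} = 2 \sqrt{5} \approx 4.4721$)
$k{\left(z \right)} = 4 - 2 z$ ($k{\left(z \right)} = 9 - \left(\left(z + 5\right) + z\right) = 9 - \left(\left(5 + z\right) + z\right) = 9 - \left(5 + 2 z\right) = 4 - 2 z$)
$k{\left(F \right)} 78 = \left(4 - 2 \cdot 2 \sqrt{5}\right) 78 = \left(4 - 4 \sqrt{5}\right) 78 = 312 - 312 \sqrt{5}$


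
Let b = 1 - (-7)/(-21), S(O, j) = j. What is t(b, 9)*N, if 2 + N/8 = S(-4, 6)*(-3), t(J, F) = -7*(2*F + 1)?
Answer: 21280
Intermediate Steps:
b = ⅔ (b = 1 - (-7)*(-1)/21 = 1 - 1*⅓ = 1 - ⅓ = ⅔ ≈ 0.66667)
t(J, F) = -7 - 14*F (t(J, F) = -7*(1 + 2*F) = -7 - 14*F)
N = -160 (N = -16 + 8*(6*(-3)) = -16 + 8*(-18) = -16 - 144 = -160)
t(b, 9)*N = (-7 - 14*9)*(-160) = (-7 - 126)*(-160) = -133*(-160) = 21280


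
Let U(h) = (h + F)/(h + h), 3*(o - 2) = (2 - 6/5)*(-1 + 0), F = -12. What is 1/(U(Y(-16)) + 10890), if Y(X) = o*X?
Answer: 208/2265269 ≈ 9.1821e-5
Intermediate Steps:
o = 26/15 (o = 2 + ((2 - 6/5)*(-1 + 0))/3 = 2 + ((2 - 6*⅕)*(-1))/3 = 2 + ((2 - 6/5)*(-1))/3 = 2 + ((⅘)*(-1))/3 = 2 + (⅓)*(-⅘) = 2 - 4/15 = 26/15 ≈ 1.7333)
Y(X) = 26*X/15
U(h) = (-12 + h)/(2*h) (U(h) = (h - 12)/(h + h) = (-12 + h)/((2*h)) = (-12 + h)*(1/(2*h)) = (-12 + h)/(2*h))
1/(U(Y(-16)) + 10890) = 1/((-12 + (26/15)*(-16))/(2*(((26/15)*(-16)))) + 10890) = 1/((-12 - 416/15)/(2*(-416/15)) + 10890) = 1/((½)*(-15/416)*(-596/15) + 10890) = 1/(149/208 + 10890) = 1/(2265269/208) = 208/2265269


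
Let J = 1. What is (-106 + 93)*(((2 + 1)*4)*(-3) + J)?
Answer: 455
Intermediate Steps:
(-106 + 93)*(((2 + 1)*4)*(-3) + J) = (-106 + 93)*(((2 + 1)*4)*(-3) + 1) = -13*((3*4)*(-3) + 1) = -13*(12*(-3) + 1) = -13*(-36 + 1) = -13*(-35) = 455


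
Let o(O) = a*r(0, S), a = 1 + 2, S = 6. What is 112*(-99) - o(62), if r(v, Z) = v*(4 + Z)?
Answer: -11088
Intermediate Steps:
a = 3
o(O) = 0 (o(O) = 3*(0*(4 + 6)) = 3*(0*10) = 3*0 = 0)
112*(-99) - o(62) = 112*(-99) - 1*0 = -11088 + 0 = -11088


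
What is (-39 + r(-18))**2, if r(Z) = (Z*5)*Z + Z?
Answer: 2442969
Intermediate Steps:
r(Z) = Z + 5*Z**2 (r(Z) = (5*Z)*Z + Z = 5*Z**2 + Z = Z + 5*Z**2)
(-39 + r(-18))**2 = (-39 - 18*(1 + 5*(-18)))**2 = (-39 - 18*(1 - 90))**2 = (-39 - 18*(-89))**2 = (-39 + 1602)**2 = 1563**2 = 2442969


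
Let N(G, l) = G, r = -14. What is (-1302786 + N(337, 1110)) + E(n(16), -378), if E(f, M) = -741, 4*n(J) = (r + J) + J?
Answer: -1303190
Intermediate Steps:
n(J) = -7/2 + J/2 (n(J) = ((-14 + J) + J)/4 = (-14 + 2*J)/4 = -7/2 + J/2)
(-1302786 + N(337, 1110)) + E(n(16), -378) = (-1302786 + 337) - 741 = -1302449 - 741 = -1303190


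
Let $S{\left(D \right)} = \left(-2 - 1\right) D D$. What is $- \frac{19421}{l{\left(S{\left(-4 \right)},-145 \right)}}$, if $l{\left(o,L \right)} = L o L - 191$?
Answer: $\frac{19421}{1009391} \approx 0.01924$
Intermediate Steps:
$S{\left(D \right)} = - 3 D^{2}$ ($S{\left(D \right)} = \left(-2 - 1\right) D D = - 3 D D = - 3 D^{2}$)
$l{\left(o,L \right)} = -191 + o L^{2}$ ($l{\left(o,L \right)} = o L^{2} - 191 = -191 + o L^{2}$)
$- \frac{19421}{l{\left(S{\left(-4 \right)},-145 \right)}} = - \frac{19421}{-191 + - 3 \left(-4\right)^{2} \left(-145\right)^{2}} = - \frac{19421}{-191 + \left(-3\right) 16 \cdot 21025} = - \frac{19421}{-191 - 1009200} = - \frac{19421}{-1009391} = \left(-19421\right) \left(- \frac{1}{1009391}\right) = \frac{19421}{1009391}$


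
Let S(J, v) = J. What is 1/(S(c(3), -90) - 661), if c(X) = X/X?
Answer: -1/660 ≈ -0.0015152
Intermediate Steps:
c(X) = 1
1/(S(c(3), -90) - 661) = 1/(1 - 661) = 1/(-660) = -1/660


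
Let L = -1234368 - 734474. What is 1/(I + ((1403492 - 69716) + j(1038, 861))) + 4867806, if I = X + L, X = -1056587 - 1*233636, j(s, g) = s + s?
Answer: 9361827780677/1923213 ≈ 4.8678e+6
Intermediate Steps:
L = -1968842
j(s, g) = 2*s
X = -1290223 (X = -1056587 - 233636 = -1290223)
I = -3259065 (I = -1290223 - 1968842 = -3259065)
1/(I + ((1403492 - 69716) + j(1038, 861))) + 4867806 = 1/(-3259065 + ((1403492 - 69716) + 2*1038)) + 4867806 = 1/(-3259065 + (1333776 + 2076)) + 4867806 = 1/(-3259065 + 1335852) + 4867806 = 1/(-1923213) + 4867806 = -1/1923213 + 4867806 = 9361827780677/1923213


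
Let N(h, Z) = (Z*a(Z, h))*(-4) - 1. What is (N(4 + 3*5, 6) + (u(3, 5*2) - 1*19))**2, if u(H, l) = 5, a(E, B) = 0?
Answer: 225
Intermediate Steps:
N(h, Z) = -1 (N(h, Z) = (Z*0)*(-4) - 1 = 0*(-4) - 1 = 0 - 1 = -1)
(N(4 + 3*5, 6) + (u(3, 5*2) - 1*19))**2 = (-1 + (5 - 1*19))**2 = (-1 + (5 - 19))**2 = (-1 - 14)**2 = (-15)**2 = 225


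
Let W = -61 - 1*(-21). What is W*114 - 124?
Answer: -4684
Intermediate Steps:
W = -40 (W = -61 + 21 = -40)
W*114 - 124 = -40*114 - 124 = -4560 - 124 = -4684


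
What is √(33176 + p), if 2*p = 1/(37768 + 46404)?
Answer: √235049491216870/84172 ≈ 182.14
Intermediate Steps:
p = 1/168344 (p = 1/(2*(37768 + 46404)) = (½)/84172 = (½)*(1/84172) = 1/168344 ≈ 5.9402e-6)
√(33176 + p) = √(33176 + 1/168344) = √(5584980545/168344) = √235049491216870/84172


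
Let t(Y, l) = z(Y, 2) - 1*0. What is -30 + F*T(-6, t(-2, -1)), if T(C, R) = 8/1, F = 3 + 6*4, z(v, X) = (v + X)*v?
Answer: 186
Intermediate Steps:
z(v, X) = v*(X + v) (z(v, X) = (X + v)*v = v*(X + v))
t(Y, l) = Y*(2 + Y) (t(Y, l) = Y*(2 + Y) - 1*0 = Y*(2 + Y) + 0 = Y*(2 + Y))
F = 27 (F = 3 + 24 = 27)
T(C, R) = 8 (T(C, R) = 8*1 = 8)
-30 + F*T(-6, t(-2, -1)) = -30 + 27*8 = -30 + 216 = 186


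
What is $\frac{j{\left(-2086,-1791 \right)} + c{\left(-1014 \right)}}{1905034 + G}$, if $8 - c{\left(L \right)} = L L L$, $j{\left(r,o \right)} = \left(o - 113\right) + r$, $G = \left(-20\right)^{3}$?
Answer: $\frac{521293381}{948517} \approx 549.59$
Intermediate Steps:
$G = -8000$
$j{\left(r,o \right)} = -113 + o + r$ ($j{\left(r,o \right)} = \left(-113 + o\right) + r = -113 + o + r$)
$c{\left(L \right)} = 8 - L^{3}$ ($c{\left(L \right)} = 8 - L L L = 8 - L^{2} L = 8 - L^{3}$)
$\frac{j{\left(-2086,-1791 \right)} + c{\left(-1014 \right)}}{1905034 + G} = \frac{\left(-113 - 1791 - 2086\right) + \left(8 - \left(-1014\right)^{3}\right)}{1905034 - 8000} = \frac{-3990 + \left(8 - -1042590744\right)}{1897034} = \left(-3990 + \left(8 + 1042590744\right)\right) \frac{1}{1897034} = \left(-3990 + 1042590752\right) \frac{1}{1897034} = 1042586762 \cdot \frac{1}{1897034} = \frac{521293381}{948517}$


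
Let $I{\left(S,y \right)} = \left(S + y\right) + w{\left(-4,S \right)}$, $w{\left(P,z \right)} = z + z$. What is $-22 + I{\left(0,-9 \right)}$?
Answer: $-31$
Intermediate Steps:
$w{\left(P,z \right)} = 2 z$
$I{\left(S,y \right)} = y + 3 S$ ($I{\left(S,y \right)} = \left(S + y\right) + 2 S = y + 3 S$)
$-22 + I{\left(0,-9 \right)} = -22 + \left(-9 + 3 \cdot 0\right) = -22 + \left(-9 + 0\right) = -22 - 9 = -31$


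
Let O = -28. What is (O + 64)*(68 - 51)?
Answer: 612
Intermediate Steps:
(O + 64)*(68 - 51) = (-28 + 64)*(68 - 51) = 36*17 = 612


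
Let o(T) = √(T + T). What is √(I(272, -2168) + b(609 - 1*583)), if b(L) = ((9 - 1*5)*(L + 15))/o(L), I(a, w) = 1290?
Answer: √(218010 + 1066*√13)/13 ≈ 36.232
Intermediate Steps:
o(T) = √2*√T (o(T) = √(2*T) = √2*√T)
b(L) = √2*(60 + 4*L)/(2*√L) (b(L) = ((9 - 1*5)*(L + 15))/((√2*√L)) = ((9 - 5)*(15 + L))*(√2/(2*√L)) = (4*(15 + L))*(√2/(2*√L)) = (60 + 4*L)*(√2/(2*√L)) = √2*(60 + 4*L)/(2*√L))
√(I(272, -2168) + b(609 - 1*583)) = √(1290 + 2*√2*(15 + (609 - 1*583))/√(609 - 1*583)) = √(1290 + 2*√2*(15 + (609 - 583))/√(609 - 583)) = √(1290 + 2*√2*(15 + 26)/√26) = √(1290 + 2*√2*(√26/26)*41) = √(1290 + 82*√13/13)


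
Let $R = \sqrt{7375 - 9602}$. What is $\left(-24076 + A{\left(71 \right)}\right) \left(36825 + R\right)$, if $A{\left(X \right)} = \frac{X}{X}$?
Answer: $-886561875 - 24075 i \sqrt{2227} \approx -8.8656 \cdot 10^{8} - 1.1361 \cdot 10^{6} i$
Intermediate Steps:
$A{\left(X \right)} = 1$
$R = i \sqrt{2227}$ ($R = \sqrt{-2227} = i \sqrt{2227} \approx 47.191 i$)
$\left(-24076 + A{\left(71 \right)}\right) \left(36825 + R\right) = \left(-24076 + 1\right) \left(36825 + i \sqrt{2227}\right) = - 24075 \left(36825 + i \sqrt{2227}\right) = -886561875 - 24075 i \sqrt{2227}$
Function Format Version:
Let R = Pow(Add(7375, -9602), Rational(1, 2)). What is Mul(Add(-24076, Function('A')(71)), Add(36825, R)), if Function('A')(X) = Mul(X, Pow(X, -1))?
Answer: Add(-886561875, Mul(-24075, I, Pow(2227, Rational(1, 2)))) ≈ Add(-8.8656e+8, Mul(-1.1361e+6, I))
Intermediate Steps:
Function('A')(X) = 1
R = Mul(I, Pow(2227, Rational(1, 2))) (R = Pow(-2227, Rational(1, 2)) = Mul(I, Pow(2227, Rational(1, 2))) ≈ Mul(47.191, I))
Mul(Add(-24076, Function('A')(71)), Add(36825, R)) = Mul(Add(-24076, 1), Add(36825, Mul(I, Pow(2227, Rational(1, 2))))) = Mul(-24075, Add(36825, Mul(I, Pow(2227, Rational(1, 2))))) = Add(-886561875, Mul(-24075, I, Pow(2227, Rational(1, 2))))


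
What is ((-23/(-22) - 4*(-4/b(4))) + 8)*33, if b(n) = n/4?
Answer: 1653/2 ≈ 826.50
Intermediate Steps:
b(n) = n/4 (b(n) = n*(1/4) = n/4)
((-23/(-22) - 4*(-4/b(4))) + 8)*33 = ((-23/(-22) - 4/(((1/4)*4)/(-4))) + 8)*33 = ((-23*(-1/22) - 4/(1*(-1/4))) + 8)*33 = ((23/22 - 4/(-1/4)) + 8)*33 = ((23/22 - 4*(-4)) + 8)*33 = ((23/22 + 16) + 8)*33 = (375/22 + 8)*33 = (551/22)*33 = 1653/2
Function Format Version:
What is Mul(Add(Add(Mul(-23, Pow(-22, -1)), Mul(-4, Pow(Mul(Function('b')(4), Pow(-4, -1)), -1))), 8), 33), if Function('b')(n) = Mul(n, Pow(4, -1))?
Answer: Rational(1653, 2) ≈ 826.50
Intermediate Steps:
Function('b')(n) = Mul(Rational(1, 4), n) (Function('b')(n) = Mul(n, Rational(1, 4)) = Mul(Rational(1, 4), n))
Mul(Add(Add(Mul(-23, Pow(-22, -1)), Mul(-4, Pow(Mul(Function('b')(4), Pow(-4, -1)), -1))), 8), 33) = Mul(Add(Add(Mul(-23, Pow(-22, -1)), Mul(-4, Pow(Mul(Mul(Rational(1, 4), 4), Pow(-4, -1)), -1))), 8), 33) = Mul(Add(Add(Mul(-23, Rational(-1, 22)), Mul(-4, Pow(Mul(1, Rational(-1, 4)), -1))), 8), 33) = Mul(Add(Add(Rational(23, 22), Mul(-4, Pow(Rational(-1, 4), -1))), 8), 33) = Mul(Add(Add(Rational(23, 22), Mul(-4, -4)), 8), 33) = Mul(Add(Add(Rational(23, 22), 16), 8), 33) = Mul(Add(Rational(375, 22), 8), 33) = Mul(Rational(551, 22), 33) = Rational(1653, 2)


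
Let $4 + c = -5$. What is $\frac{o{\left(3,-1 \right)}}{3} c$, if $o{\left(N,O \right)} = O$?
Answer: $3$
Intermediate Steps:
$c = -9$ ($c = -4 - 5 = -9$)
$\frac{o{\left(3,-1 \right)}}{3} c = \frac{1}{3} \left(-1\right) \left(-9\right) = \left(- \frac{1}{3}\right) \left(-9\right) = 3$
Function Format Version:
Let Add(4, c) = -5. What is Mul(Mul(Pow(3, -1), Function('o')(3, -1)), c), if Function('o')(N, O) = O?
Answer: 3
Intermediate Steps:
c = -9 (c = Add(-4, -5) = -9)
Mul(Mul(Pow(3, -1), Function('o')(3, -1)), c) = Mul(Mul(Pow(3, -1), -1), -9) = Mul(Mul(Rational(1, 3), -1), -9) = Mul(Rational(-1, 3), -9) = 3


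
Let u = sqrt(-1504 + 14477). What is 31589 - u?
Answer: 31589 - sqrt(12973) ≈ 31475.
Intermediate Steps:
u = sqrt(12973) ≈ 113.90
31589 - u = 31589 - sqrt(12973)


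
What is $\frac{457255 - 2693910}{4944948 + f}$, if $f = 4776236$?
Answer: $- \frac{2236655}{9721184} \approx -0.23008$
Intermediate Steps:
$\frac{457255 - 2693910}{4944948 + f} = \frac{457255 - 2693910}{4944948 + 4776236} = - \frac{2236655}{9721184}$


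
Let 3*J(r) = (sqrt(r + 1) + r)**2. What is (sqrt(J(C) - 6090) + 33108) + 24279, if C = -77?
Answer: 57387 + sqrt(-37251 - 924*I*sqrt(19))/3 ≈ 57391.0 - 64.429*I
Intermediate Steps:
J(r) = (r + sqrt(1 + r))**2/3 (J(r) = (sqrt(r + 1) + r)**2/3 = (sqrt(1 + r) + r)**2/3 = (r + sqrt(1 + r))**2/3)
(sqrt(J(C) - 6090) + 33108) + 24279 = (sqrt((-77 + sqrt(1 - 77))**2/3 - 6090) + 33108) + 24279 = (sqrt((-77 + sqrt(-76))**2/3 - 6090) + 33108) + 24279 = (sqrt((-77 + 2*I*sqrt(19))**2/3 - 6090) + 33108) + 24279 = (sqrt(-6090 + (-77 + 2*I*sqrt(19))**2/3) + 33108) + 24279 = (33108 + sqrt(-6090 + (-77 + 2*I*sqrt(19))**2/3)) + 24279 = 57387 + sqrt(-6090 + (-77 + 2*I*sqrt(19))**2/3)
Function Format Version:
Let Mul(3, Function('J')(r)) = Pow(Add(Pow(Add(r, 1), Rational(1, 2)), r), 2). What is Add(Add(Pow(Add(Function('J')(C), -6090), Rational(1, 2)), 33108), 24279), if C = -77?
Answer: Add(57387, Mul(Rational(1, 3), Pow(Add(-37251, Mul(-924, I, Pow(19, Rational(1, 2)))), Rational(1, 2)))) ≈ Add(57391., Mul(-64.429, I))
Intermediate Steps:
Function('J')(r) = Mul(Rational(1, 3), Pow(Add(r, Pow(Add(1, r), Rational(1, 2))), 2)) (Function('J')(r) = Mul(Rational(1, 3), Pow(Add(Pow(Add(r, 1), Rational(1, 2)), r), 2)) = Mul(Rational(1, 3), Pow(Add(Pow(Add(1, r), Rational(1, 2)), r), 2)) = Mul(Rational(1, 3), Pow(Add(r, Pow(Add(1, r), Rational(1, 2))), 2)))
Add(Add(Pow(Add(Function('J')(C), -6090), Rational(1, 2)), 33108), 24279) = Add(Add(Pow(Add(Mul(Rational(1, 3), Pow(Add(-77, Pow(Add(1, -77), Rational(1, 2))), 2)), -6090), Rational(1, 2)), 33108), 24279) = Add(Add(Pow(Add(Mul(Rational(1, 3), Pow(Add(-77, Pow(-76, Rational(1, 2))), 2)), -6090), Rational(1, 2)), 33108), 24279) = Add(Add(Pow(Add(Mul(Rational(1, 3), Pow(Add(-77, Mul(2, I, Pow(19, Rational(1, 2)))), 2)), -6090), Rational(1, 2)), 33108), 24279) = Add(Add(Pow(Add(-6090, Mul(Rational(1, 3), Pow(Add(-77, Mul(2, I, Pow(19, Rational(1, 2)))), 2))), Rational(1, 2)), 33108), 24279) = Add(Add(33108, Pow(Add(-6090, Mul(Rational(1, 3), Pow(Add(-77, Mul(2, I, Pow(19, Rational(1, 2)))), 2))), Rational(1, 2))), 24279) = Add(57387, Pow(Add(-6090, Mul(Rational(1, 3), Pow(Add(-77, Mul(2, I, Pow(19, Rational(1, 2)))), 2))), Rational(1, 2)))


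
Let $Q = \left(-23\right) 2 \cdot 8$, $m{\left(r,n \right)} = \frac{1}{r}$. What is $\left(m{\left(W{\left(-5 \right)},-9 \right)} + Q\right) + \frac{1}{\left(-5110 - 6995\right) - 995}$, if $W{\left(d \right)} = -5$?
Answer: $- \frac{4823421}{13100} \approx -368.2$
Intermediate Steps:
$Q = -368$ ($Q = \left(-46\right) 8 = -368$)
$\left(m{\left(W{\left(-5 \right)},-9 \right)} + Q\right) + \frac{1}{\left(-5110 - 6995\right) - 995} = \left(\frac{1}{-5} - 368\right) + \frac{1}{\left(-5110 - 6995\right) - 995} = \left(- \frac{1}{5} - 368\right) + \frac{1}{-12105 - 995} = - \frac{1841}{5} + \frac{1}{-13100} = - \frac{1841}{5} - \frac{1}{13100} = - \frac{4823421}{13100}$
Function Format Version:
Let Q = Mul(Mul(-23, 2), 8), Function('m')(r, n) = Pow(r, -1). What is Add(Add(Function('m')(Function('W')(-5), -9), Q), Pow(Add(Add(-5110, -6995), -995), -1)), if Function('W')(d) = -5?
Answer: Rational(-4823421, 13100) ≈ -368.20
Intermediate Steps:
Q = -368 (Q = Mul(-46, 8) = -368)
Add(Add(Function('m')(Function('W')(-5), -9), Q), Pow(Add(Add(-5110, -6995), -995), -1)) = Add(Add(Pow(-5, -1), -368), Pow(Add(Add(-5110, -6995), -995), -1)) = Add(Add(Rational(-1, 5), -368), Pow(Add(-12105, -995), -1)) = Add(Rational(-1841, 5), Pow(-13100, -1)) = Add(Rational(-1841, 5), Rational(-1, 13100)) = Rational(-4823421, 13100)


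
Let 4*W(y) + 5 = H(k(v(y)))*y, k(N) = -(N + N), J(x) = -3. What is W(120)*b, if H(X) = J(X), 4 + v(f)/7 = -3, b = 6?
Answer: -1095/2 ≈ -547.50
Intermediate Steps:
v(f) = -49 (v(f) = -28 + 7*(-3) = -28 - 21 = -49)
k(N) = -2*N
H(X) = -3
W(y) = -5/4 - 3*y/4 (W(y) = -5/4 + (-3*y)/4 = -5/4 - 3*y/4)
W(120)*b = (-5/4 - ¾*120)*6 = (-5/4 - 90)*6 = -365/4*6 = -1095/2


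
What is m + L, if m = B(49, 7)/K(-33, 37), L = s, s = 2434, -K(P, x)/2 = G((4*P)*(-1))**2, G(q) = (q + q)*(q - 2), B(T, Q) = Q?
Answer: 5733834163193/2355724800 ≈ 2434.0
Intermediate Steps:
G(q) = 2*q*(-2 + q) (G(q) = (2*q)*(-2 + q) = 2*q*(-2 + q))
K(P, x) = -128*P**2*(-2 - 4*P)**2 (K(P, x) = -2*64*P**2*(-2 + (4*P)*(-1))**2 = -2*64*P**2*(-2 - 4*P)**2 = -128*P**2*(-2 - 4*P)**2)
L = 2434
m = -7/2355724800 (m = 7/((-512*(-33)**2*(1 + 2*(-33))**2)) = 7/((-512*1089*(1 - 66)**2)) = 7/((-512*1089*(-65)**2)) = 7/((-512*1089*4225)) = 7/(-2355724800) = 7*(-1/2355724800) = -7/2355724800 ≈ -2.9715e-9)
m + L = -7/2355724800 + 2434 = 5733834163193/2355724800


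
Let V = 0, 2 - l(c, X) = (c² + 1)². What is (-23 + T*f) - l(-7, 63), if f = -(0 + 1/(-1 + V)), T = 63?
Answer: 2538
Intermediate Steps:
l(c, X) = 2 - (1 + c²)² (l(c, X) = 2 - (c² + 1)² = 2 - (1 + c²)²)
f = 1 (f = -(0 + 1/(-1 + 0)) = -(0 + 1/(-1)) = -(0 - 1) = -1*(-1) = 1)
(-23 + T*f) - l(-7, 63) = (-23 + 63*1) - (2 - (1 + (-7)²)²) = (-23 + 63) - (2 - (1 + 49)²) = 40 - (2 - 1*50²) = 40 - (2 - 1*2500) = 40 - (2 - 2500) = 40 - 1*(-2498) = 40 + 2498 = 2538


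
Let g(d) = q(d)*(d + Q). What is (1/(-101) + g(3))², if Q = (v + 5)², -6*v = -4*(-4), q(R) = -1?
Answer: 59059225/826281 ≈ 71.476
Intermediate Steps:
v = -8/3 (v = -(-2)*(-4)/3 = -⅙*16 = -8/3 ≈ -2.6667)
Q = 49/9 (Q = (-8/3 + 5)² = (7/3)² = 49/9 ≈ 5.4444)
g(d) = -49/9 - d (g(d) = -(d + 49/9) = -(49/9 + d) = -49/9 - d)
(1/(-101) + g(3))² = (1/(-101) + (-49/9 - 1*3))² = (-1/101 + (-49/9 - 3))² = (-1/101 - 76/9)² = (-7685/909)² = 59059225/826281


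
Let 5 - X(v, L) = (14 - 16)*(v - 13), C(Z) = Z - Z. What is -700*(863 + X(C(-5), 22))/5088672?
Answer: -73675/636084 ≈ -0.11583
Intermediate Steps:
C(Z) = 0
X(v, L) = -21 + 2*v (X(v, L) = 5 - (14 - 16)*(v - 13) = 5 - (-2)*(-13 + v) = 5 - (26 - 2*v) = 5 + (-26 + 2*v) = -21 + 2*v)
-700*(863 + X(C(-5), 22))/5088672 = -700*(863 + (-21 + 2*0))/5088672 = -700*(863 + (-21 + 0))*(1/5088672) = -700*(863 - 21)*(1/5088672) = -700*842*(1/5088672) = -589400*1/5088672 = -73675/636084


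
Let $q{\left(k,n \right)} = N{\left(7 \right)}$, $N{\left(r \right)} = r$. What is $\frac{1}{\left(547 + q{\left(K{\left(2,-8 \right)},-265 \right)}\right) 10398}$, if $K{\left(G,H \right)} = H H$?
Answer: $\frac{1}{5760492} \approx 1.736 \cdot 10^{-7}$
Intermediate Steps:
$K{\left(G,H \right)} = H^{2}$
$q{\left(k,n \right)} = 7$
$\frac{1}{\left(547 + q{\left(K{\left(2,-8 \right)},-265 \right)}\right) 10398} = \frac{1}{\left(547 + 7\right) 10398} = \frac{1}{554} \cdot \frac{1}{10398} = \frac{1}{5760492}$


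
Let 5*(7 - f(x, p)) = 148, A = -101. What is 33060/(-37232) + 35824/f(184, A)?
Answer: -1668182905/1051804 ≈ -1586.0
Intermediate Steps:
f(x, p) = -113/5 (f(x, p) = 7 - 1/5*148 = 7 - 148/5 = -113/5)
33060/(-37232) + 35824/f(184, A) = 33060/(-37232) + 35824/(-113/5) = 33060*(-1/37232) + 35824*(-5/113) = -8265/9308 - 179120/113 = -1668182905/1051804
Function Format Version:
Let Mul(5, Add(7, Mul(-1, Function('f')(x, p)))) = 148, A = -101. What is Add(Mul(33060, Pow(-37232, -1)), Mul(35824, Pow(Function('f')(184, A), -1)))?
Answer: Rational(-1668182905, 1051804) ≈ -1586.0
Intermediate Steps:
Function('f')(x, p) = Rational(-113, 5) (Function('f')(x, p) = Add(7, Mul(Rational(-1, 5), 148)) = Add(7, Rational(-148, 5)) = Rational(-113, 5))
Add(Mul(33060, Pow(-37232, -1)), Mul(35824, Pow(Function('f')(184, A), -1))) = Add(Mul(33060, Pow(-37232, -1)), Mul(35824, Pow(Rational(-113, 5), -1))) = Add(Mul(33060, Rational(-1, 37232)), Mul(35824, Rational(-5, 113))) = Add(Rational(-8265, 9308), Rational(-179120, 113)) = Rational(-1668182905, 1051804)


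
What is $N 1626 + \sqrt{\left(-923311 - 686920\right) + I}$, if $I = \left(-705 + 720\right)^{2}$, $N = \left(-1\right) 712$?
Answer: $-1157712 + i \sqrt{1610006} \approx -1.1577 \cdot 10^{6} + 1268.9 i$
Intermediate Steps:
$N = -712$
$I = 225$ ($I = 15^{2} = 225$)
$N 1626 + \sqrt{\left(-923311 - 686920\right) + I} = \left(-712\right) 1626 + \sqrt{\left(-923311 - 686920\right) + 225} = -1157712 + \sqrt{\left(-923311 - 686920\right) + 225} = -1157712 + \sqrt{-1610231 + 225} = -1157712 + \sqrt{-1610006} = -1157712 + i \sqrt{1610006}$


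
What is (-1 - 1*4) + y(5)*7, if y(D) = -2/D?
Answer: -39/5 ≈ -7.8000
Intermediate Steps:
(-1 - 1*4) + y(5)*7 = (-1 - 1*4) - 2/5*7 = (-1 - 4) - 2*⅕*7 = -5 - ⅖*7 = -5 - 14/5 = -39/5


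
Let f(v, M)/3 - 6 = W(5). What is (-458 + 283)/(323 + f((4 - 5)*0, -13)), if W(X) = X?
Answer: -175/356 ≈ -0.49157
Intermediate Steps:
f(v, M) = 33 (f(v, M) = 18 + 3*5 = 18 + 15 = 33)
(-458 + 283)/(323 + f((4 - 5)*0, -13)) = (-458 + 283)/(323 + 33) = -175/356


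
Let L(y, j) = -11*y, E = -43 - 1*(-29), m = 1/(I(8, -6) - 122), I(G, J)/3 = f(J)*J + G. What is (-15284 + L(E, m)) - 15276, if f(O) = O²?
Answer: -30406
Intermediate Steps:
I(G, J) = 3*G + 3*J³ (I(G, J) = 3*(J²*J + G) = 3*(J³ + G) = 3*(G + J³) = 3*G + 3*J³)
m = -1/746 (m = 1/((3*8 + 3*(-6)³) - 122) = 1/((24 + 3*(-216)) - 122) = 1/((24 - 648) - 122) = 1/(-624 - 122) = 1/(-746) = -1/746 ≈ -0.0013405)
E = -14 (E = -43 + 29 = -14)
(-15284 + L(E, m)) - 15276 = (-15284 - 11*(-14)) - 15276 = (-15284 + 154) - 15276 = -15130 - 15276 = -30406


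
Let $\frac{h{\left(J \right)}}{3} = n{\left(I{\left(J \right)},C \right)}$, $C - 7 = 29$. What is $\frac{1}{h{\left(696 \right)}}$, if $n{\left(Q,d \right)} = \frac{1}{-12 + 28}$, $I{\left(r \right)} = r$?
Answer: $\frac{16}{3} \approx 5.3333$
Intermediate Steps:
$C = 36$ ($C = 7 + 29 = 36$)
$n{\left(Q,d \right)} = \frac{1}{16}$
$h{\left(J \right)} = \frac{3}{16}$ ($h{\left(J \right)} = 3 \cdot \frac{1}{16} = \frac{3}{16}$)
$\frac{1}{h{\left(696 \right)}} = \frac{1}{\frac{3}{16}} = \frac{16}{3}$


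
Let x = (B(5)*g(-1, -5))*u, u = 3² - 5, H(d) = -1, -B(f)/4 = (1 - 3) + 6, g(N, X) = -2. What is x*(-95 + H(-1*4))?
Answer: -12288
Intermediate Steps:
B(f) = -16 (B(f) = -4*((1 - 3) + 6) = -4*(-2 + 6) = -4*4 = -16)
u = 4 (u = 9 - 5 = 4)
x = 128 (x = -16*(-2)*4 = 32*4 = 128)
x*(-95 + H(-1*4)) = 128*(-95 - 1) = 128*(-96) = -12288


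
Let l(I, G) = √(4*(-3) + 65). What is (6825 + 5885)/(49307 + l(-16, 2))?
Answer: 313345985/1215590098 - 6355*√53/1215590098 ≈ 0.25773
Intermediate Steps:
l(I, G) = √53 (l(I, G) = √(-12 + 65) = √53)
(6825 + 5885)/(49307 + l(-16, 2)) = (6825 + 5885)/(49307 + √53) = 12710/(49307 + √53)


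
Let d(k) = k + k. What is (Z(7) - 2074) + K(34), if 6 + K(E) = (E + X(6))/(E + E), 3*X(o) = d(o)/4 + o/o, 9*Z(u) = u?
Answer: -636083/306 ≈ -2078.7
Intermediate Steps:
Z(u) = u/9
d(k) = 2*k
X(o) = 1/3 + o/6 (X(o) = ((2*o)/4 + o/o)/3 = ((2*o)*(1/4) + 1)/3 = (o/2 + 1)/3 = (1 + o/2)/3 = 1/3 + o/6)
K(E) = -6 + (4/3 + E)/(2*E) (K(E) = -6 + (E + (1/3 + (1/6)*6))/(E + E) = -6 + (E + (1/3 + 1))/((2*E)) = -6 + (E + 4/3)*(1/(2*E)) = -6 + (4/3 + E)*(1/(2*E)) = -6 + (4/3 + E)/(2*E))
(Z(7) - 2074) + K(34) = ((1/9)*7 - 2074) + (1/6)*(4 - 33*34)/34 = (7/9 - 2074) + (1/6)*(1/34)*(4 - 1122) = -18659/9 + (1/6)*(1/34)*(-1118) = -18659/9 - 559/102 = -636083/306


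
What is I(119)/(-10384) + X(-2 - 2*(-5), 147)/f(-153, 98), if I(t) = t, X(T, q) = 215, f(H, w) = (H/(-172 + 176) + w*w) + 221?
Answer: 4271747/406502448 ≈ 0.010509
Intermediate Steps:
f(H, w) = 221 + w² + H/4 (f(H, w) = (H/4 + w²) + 221 = (w² + H/4) + 221 = 221 + w² + H/4)
I(119)/(-10384) + X(-2 - 2*(-5), 147)/f(-153, 98) = 119/(-10384) + 215/(221 + 98² + (¼)*(-153)) = 119*(-1/10384) + 215/(221 + 9604 - 153/4) = -119/10384 + 215/(39147/4) = -119/10384 + 215*(4/39147) = -119/10384 + 860/39147 = 4271747/406502448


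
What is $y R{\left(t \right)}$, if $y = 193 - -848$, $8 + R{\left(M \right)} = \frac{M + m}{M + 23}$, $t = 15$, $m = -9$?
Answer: $- \frac{155109}{19} \approx -8163.6$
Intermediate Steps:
$R{\left(M \right)} = -8 + \frac{-9 + M}{23 + M}$ ($R{\left(M \right)} = -8 + \frac{M - 9}{M + 23} = -8 + \frac{-9 + M}{23 + M}$)
$y = 1041$ ($y = 193 + 848 = 1041$)
$y R{\left(t \right)} = 1041 \frac{-193 - 105}{23 + 15} = 1041 \frac{-193 - 105}{38} = 1041 \cdot \frac{1}{38} \left(-298\right) = 1041 \left(- \frac{149}{19}\right) = - \frac{155109}{19}$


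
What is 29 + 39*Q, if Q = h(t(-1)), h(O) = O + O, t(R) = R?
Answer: -49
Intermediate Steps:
h(O) = 2*O
Q = -2 (Q = 2*(-1) = -2)
29 + 39*Q = 29 + 39*(-2) = 29 - 78 = -49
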